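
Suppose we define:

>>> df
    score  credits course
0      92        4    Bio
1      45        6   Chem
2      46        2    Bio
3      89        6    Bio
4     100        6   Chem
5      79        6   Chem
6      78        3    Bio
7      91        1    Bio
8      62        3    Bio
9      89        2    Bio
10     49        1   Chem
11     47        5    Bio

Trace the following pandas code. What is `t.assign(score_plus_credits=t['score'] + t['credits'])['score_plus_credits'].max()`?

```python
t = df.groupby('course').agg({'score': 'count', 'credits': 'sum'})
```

group by course: count(score), sum(credits):
        score  credits
course                
Bio         8       26
Chem        4       19
add column score_plus_credits = t['score'] + t['credits']:
        score  credits  score_plus_credits
course                                    
Bio         8       26                  34
Chem        4       19                  23
Taking the max of column 'score_plus_credits' gives 34.

34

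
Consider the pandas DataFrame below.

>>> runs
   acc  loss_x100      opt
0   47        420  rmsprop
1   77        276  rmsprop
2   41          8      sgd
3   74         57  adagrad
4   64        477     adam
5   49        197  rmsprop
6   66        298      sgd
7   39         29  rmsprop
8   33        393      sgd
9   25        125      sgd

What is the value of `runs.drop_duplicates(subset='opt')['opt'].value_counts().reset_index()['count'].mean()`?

drop duplicate opt (keep=first):
   acc  loss_x100      opt
0   47        420  rmsprop
2   41          8      sgd
3   74         57  adagrad
4   64        477     adam
value_counts of opt:
opt
rmsprop    1
sgd        1
adagrad    1
adam       1
Name: count, dtype: int64
reset_index():
       opt  count
0  rmsprop      1
1      sgd      1
2  adagrad      1
3     adam      1
The mean of column 'count' is 1.0.

1.0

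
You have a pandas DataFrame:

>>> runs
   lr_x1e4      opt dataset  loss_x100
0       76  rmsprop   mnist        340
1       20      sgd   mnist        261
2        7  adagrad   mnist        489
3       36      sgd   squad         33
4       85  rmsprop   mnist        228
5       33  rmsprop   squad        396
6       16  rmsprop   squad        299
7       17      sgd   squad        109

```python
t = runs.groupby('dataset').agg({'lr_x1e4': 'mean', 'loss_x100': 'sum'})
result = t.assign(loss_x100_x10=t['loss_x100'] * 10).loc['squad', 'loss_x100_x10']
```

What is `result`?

8370

group by dataset: mean(lr_x1e4), sum(loss_x100):
         lr_x1e4  loss_x100
dataset                    
mnist       47.0       1318
squad       25.5        837
add column loss_x100_x10 = t['loss_x100'] * 10:
         lr_x1e4  loss_x100  loss_x100_x10
dataset                                   
mnist       47.0       1318          13180
squad       25.5        837           8370
value at row 'squad', column 'loss_x100_x10' → 8370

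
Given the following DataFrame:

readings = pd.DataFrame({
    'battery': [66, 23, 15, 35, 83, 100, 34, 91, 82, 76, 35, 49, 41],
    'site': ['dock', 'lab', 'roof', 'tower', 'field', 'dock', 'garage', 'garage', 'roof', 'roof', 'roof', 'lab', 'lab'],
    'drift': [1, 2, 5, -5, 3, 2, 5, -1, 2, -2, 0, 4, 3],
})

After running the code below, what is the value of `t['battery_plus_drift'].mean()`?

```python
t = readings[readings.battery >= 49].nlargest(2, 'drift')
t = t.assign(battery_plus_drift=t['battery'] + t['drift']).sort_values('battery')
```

filter rows where battery >= 49:
    battery    site  drift
0        66    dock      1
4        83   field      3
5       100    dock      2
7        91  garage     -1
8        82    roof      2
9        76    roof     -2
11       49     lab      4
take 2 rows with largest drift:
    battery   site  drift
11       49    lab      4
4        83  field      3
add column battery_plus_drift = t['battery'] + t['drift']:
    battery   site  drift  battery_plus_drift
11       49    lab      4                  53
4        83  field      3                  86
sort by battery:
    battery   site  drift  battery_plus_drift
11       49    lab      4                  53
4        83  field      3                  86

69.5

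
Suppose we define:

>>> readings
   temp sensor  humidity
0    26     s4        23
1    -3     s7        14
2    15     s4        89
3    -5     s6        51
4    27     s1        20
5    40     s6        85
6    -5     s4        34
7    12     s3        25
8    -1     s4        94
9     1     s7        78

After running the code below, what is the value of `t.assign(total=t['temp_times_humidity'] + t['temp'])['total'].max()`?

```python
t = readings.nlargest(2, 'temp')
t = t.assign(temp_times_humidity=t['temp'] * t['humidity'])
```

3440

take 2 rows with largest temp:
   temp sensor  humidity
5    40     s6        85
4    27     s1        20
add column temp_times_humidity = t['temp'] * t['humidity']:
   temp sensor  humidity  temp_times_humidity
5    40     s6        85                 3400
4    27     s1        20                  540
add column total = t['temp_times_humidity'] + t['temp']:
   temp sensor  humidity  temp_times_humidity  total
5    40     s6        85                 3400   3440
4    27     s1        20                  540    567
Hence 3440.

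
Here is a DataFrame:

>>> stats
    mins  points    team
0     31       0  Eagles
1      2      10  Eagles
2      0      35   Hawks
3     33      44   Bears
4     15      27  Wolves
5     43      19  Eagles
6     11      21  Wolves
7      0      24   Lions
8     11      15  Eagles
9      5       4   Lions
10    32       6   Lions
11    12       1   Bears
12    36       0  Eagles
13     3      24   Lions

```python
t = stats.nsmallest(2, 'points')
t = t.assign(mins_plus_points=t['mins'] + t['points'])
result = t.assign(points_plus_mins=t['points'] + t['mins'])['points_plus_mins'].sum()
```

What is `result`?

67

take 2 rows with smallest points:
    mins  points    team
0     31       0  Eagles
12    36       0  Eagles
add column mins_plus_points = t['mins'] + t['points']:
    mins  points    team  mins_plus_points
0     31       0  Eagles                31
12    36       0  Eagles                36
add column points_plus_mins = t['points'] + t['mins']:
    mins  points    team  mins_plus_points  points_plus_mins
0     31       0  Eagles                31                31
12    36       0  Eagles                36                36
So sum() = 67.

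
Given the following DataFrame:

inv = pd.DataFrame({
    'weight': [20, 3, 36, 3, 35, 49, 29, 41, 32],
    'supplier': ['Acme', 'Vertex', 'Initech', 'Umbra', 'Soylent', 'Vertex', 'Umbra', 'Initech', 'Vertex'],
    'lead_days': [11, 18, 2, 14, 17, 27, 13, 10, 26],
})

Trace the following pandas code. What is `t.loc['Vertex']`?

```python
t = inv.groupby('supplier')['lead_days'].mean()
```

group by supplier, mean of lead_days:
supplier
Acme       11.000000
Initech     6.000000
Soylent    17.000000
Umbra      13.500000
Vertex     23.666667
Name: lead_days, dtype: float64

23.6666666667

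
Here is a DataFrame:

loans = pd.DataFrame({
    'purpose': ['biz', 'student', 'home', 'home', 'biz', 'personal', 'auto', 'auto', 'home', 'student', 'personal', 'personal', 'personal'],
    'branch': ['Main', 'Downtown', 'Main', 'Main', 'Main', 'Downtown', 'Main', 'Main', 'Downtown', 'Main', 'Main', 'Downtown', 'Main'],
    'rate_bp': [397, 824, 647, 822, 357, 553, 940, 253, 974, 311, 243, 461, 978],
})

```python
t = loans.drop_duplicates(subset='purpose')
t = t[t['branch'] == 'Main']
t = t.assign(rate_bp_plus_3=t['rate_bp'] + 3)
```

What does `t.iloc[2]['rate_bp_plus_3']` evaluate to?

943

drop duplicate purpose (keep=first):
    purpose    branch  rate_bp
0       biz      Main      397
1   student  Downtown      824
2      home      Main      647
5  personal  Downtown      553
6      auto      Main      940
filter rows where branch == 'Main':
  purpose branch  rate_bp
0     biz   Main      397
2    home   Main      647
6    auto   Main      940
add column rate_bp_plus_3 = t['rate_bp'] + 3:
  purpose branch  rate_bp  rate_bp_plus_3
0     biz   Main      397             400
2    home   Main      647             650
6    auto   Main      940             943
Reading off the value at position 2, column 'rate_bp_plus_3', we get 943.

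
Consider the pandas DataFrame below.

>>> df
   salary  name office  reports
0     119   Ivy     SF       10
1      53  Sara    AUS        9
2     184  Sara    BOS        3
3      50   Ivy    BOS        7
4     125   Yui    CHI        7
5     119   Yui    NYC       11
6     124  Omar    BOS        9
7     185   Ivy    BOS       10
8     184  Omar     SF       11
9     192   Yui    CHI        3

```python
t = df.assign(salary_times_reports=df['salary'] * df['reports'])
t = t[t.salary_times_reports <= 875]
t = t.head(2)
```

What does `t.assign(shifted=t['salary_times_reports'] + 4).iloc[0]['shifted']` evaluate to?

add column salary_times_reports = df['salary'] * df['reports']:
   salary  name office  reports  salary_times_reports
0     119   Ivy     SF       10                  1190
1      53  Sara    AUS        9                   477
2     184  Sara    BOS        3                   552
3      50   Ivy    BOS        7                   350
4     125   Yui    CHI        7                   875
5     119   Yui    NYC       11                  1309
6     124  Omar    BOS        9                  1116
7     185   Ivy    BOS       10                  1850
8     184  Omar     SF       11                  2024
9     192   Yui    CHI        3                   576
filter rows where salary_times_reports <= 875:
   salary  name office  reports  salary_times_reports
1      53  Sara    AUS        9                   477
2     184  Sara    BOS        3                   552
3      50   Ivy    BOS        7                   350
4     125   Yui    CHI        7                   875
9     192   Yui    CHI        3                   576
take first 2 rows:
   salary  name office  reports  salary_times_reports
1      53  Sara    AUS        9                   477
2     184  Sara    BOS        3                   552
add column shifted = t['salary_times_reports'] + 4:
   salary  name office  reports  salary_times_reports  shifted
1      53  Sara    AUS        9                   477      481
2     184  Sara    BOS        3                   552      556
So iloc[0]['shifted'] = 481.

481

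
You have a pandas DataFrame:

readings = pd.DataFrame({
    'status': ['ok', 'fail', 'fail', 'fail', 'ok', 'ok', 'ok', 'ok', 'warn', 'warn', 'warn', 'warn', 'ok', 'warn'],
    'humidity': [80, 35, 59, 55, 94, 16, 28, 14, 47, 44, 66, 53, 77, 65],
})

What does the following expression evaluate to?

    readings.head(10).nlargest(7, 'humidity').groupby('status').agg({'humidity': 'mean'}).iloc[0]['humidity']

49.6666666667

take first 10 rows:
  status  humidity
0     ok        80
1   fail        35
2   fail        59
3   fail        55
4     ok        94
5     ok        16
6     ok        28
7     ok        14
8   warn        47
9   warn        44
take 7 rows with largest humidity:
  status  humidity
4     ok        94
0     ok        80
2   fail        59
3   fail        55
8   warn        47
9   warn        44
1   fail        35
group by status, mean of humidity:
         humidity
status           
fail    49.666667
ok      87.000000
warn    45.500000
Reading off the value at position 0, column 'humidity', we get 49.6666666667.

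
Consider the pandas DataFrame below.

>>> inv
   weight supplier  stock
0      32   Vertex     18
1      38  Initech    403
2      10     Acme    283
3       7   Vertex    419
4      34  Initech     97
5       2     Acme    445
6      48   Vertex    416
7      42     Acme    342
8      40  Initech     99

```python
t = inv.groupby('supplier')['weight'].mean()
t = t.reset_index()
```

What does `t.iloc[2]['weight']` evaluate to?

group by supplier, mean of weight:
supplier
Acme       18.000000
Initech    37.333333
Vertex     29.000000
Name: weight, dtype: float64
reset_index():
  supplier     weight
0     Acme  18.000000
1  Initech  37.333333
2   Vertex  29.000000

29.0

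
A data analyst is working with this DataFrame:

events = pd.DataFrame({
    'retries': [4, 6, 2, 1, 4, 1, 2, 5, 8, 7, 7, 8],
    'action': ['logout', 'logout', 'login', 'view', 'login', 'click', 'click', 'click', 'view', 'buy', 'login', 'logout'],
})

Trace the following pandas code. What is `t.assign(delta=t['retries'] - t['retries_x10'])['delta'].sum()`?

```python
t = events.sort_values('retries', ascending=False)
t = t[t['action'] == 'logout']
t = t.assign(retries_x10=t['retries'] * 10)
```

sort by retries descending:
    retries  action
8         8    view
11        8  logout
9         7     buy
10        7   login
1         6  logout
7         5   click
0         4  logout
4         4   login
2         2   login
6         2   click
3         1    view
5         1   click
filter rows where action == 'logout':
    retries  action
11        8  logout
1         6  logout
0         4  logout
add column retries_x10 = t['retries'] * 10:
    retries  action  retries_x10
11        8  logout           80
1         6  logout           60
0         4  logout           40
add column delta = t['retries'] - t['retries_x10']:
    retries  action  retries_x10  delta
11        8  logout           80    -72
1         6  logout           60    -54
0         4  logout           40    -36
sum of column 'delta' → -162

-162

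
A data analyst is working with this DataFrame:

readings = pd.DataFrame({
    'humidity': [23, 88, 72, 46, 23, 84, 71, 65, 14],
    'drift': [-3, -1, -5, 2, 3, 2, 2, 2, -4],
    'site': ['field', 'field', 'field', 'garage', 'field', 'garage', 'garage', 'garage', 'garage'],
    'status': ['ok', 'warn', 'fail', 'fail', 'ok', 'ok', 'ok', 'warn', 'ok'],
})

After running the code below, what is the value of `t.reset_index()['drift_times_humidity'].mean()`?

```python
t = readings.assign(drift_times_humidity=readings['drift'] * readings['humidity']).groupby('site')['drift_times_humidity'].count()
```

add column drift_times_humidity = readings['drift'] * readings['humidity']:
   humidity  drift    site status  drift_times_humidity
0        23     -3   field     ok                   -69
1        88     -1   field   warn                   -88
2        72     -5   field   fail                  -360
3        46      2  garage   fail                    92
4        23      3   field     ok                    69
5        84      2  garage     ok                   168
6        71      2  garage     ok                   142
7        65      2  garage   warn                   130
8        14     -4  garage     ok                   -56
group by site, count of drift_times_humidity:
site
field     4
garage    5
Name: drift_times_humidity, dtype: int64
reset_index():
     site  drift_times_humidity
0   field                     4
1  garage                     5
So mean() = 4.5.

4.5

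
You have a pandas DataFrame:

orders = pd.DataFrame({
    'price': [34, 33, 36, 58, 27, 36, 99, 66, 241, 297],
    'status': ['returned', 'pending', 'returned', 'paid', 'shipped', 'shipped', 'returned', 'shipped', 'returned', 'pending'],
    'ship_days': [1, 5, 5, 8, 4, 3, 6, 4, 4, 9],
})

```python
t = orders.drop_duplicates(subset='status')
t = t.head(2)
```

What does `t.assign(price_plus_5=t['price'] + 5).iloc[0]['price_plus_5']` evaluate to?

39

drop duplicate status (keep=first):
   price    status  ship_days
0     34  returned          1
1     33   pending          5
3     58      paid          8
4     27   shipped          4
take first 2 rows:
   price    status  ship_days
0     34  returned          1
1     33   pending          5
add column price_plus_5 = t['price'] + 5:
   price    status  ship_days  price_plus_5
0     34  returned          1            39
1     33   pending          5            38
Then the value at position 0, column 'price_plus_5': 39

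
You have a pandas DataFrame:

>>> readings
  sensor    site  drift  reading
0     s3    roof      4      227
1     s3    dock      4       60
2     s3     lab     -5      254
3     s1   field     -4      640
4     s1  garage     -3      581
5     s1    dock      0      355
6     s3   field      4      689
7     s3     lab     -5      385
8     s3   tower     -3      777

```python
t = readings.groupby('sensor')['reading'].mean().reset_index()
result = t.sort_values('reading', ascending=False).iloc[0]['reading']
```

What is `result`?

group by sensor, mean of reading:
sensor
s1    525.333333
s3    398.666667
Name: reading, dtype: float64
reset_index():
  sensor     reading
0     s1  525.333333
1     s3  398.666667
sort by reading descending:
  sensor     reading
0     s1  525.333333
1     s3  398.666667

525.333333333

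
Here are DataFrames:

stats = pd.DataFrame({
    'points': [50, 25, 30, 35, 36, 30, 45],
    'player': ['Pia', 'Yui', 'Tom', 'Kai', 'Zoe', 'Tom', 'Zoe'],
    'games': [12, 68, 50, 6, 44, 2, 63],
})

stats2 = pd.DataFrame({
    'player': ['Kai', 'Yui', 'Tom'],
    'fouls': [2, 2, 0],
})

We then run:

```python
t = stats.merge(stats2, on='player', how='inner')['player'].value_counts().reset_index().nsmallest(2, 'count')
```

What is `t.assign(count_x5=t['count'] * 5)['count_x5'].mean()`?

merge on 'player' (how='inner') → 4 rows:
   points player  games  fouls
0      25    Yui     68      2
1      30    Tom     50      0
2      35    Kai      6      2
3      30    Tom      2      0
value_counts of player:
player
Tom    2
Yui    1
Kai    1
Name: count, dtype: int64
reset_index():
  player  count
0    Tom      2
1    Yui      1
2    Kai      1
take 2 rows with smallest count:
  player  count
1    Yui      1
2    Kai      1
add column count_x5 = t['count'] * 5:
  player  count  count_x5
1    Yui      1         5
2    Kai      1         5
So mean() = 5.0.

5.0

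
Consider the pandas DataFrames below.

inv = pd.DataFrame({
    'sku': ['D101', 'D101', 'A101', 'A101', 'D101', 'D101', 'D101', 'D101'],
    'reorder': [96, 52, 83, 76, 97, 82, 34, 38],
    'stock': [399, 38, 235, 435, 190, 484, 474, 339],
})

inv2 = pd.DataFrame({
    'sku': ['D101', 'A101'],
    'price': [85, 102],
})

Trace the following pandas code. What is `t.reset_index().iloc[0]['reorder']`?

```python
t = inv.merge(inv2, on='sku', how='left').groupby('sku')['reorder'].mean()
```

79.5

merge on 'sku' (how='left') → 8 rows:
    sku  reorder  stock  price
0  D101       96    399     85
1  D101       52     38     85
2  A101       83    235    102
3  A101       76    435    102
4  D101       97    190     85
5  D101       82    484     85
6  D101       34    474     85
7  D101       38    339     85
group by sku, mean of reorder:
sku
A101    79.5
D101    66.5
Name: reorder, dtype: float64
reset_index():
    sku  reorder
0  A101     79.5
1  D101     66.5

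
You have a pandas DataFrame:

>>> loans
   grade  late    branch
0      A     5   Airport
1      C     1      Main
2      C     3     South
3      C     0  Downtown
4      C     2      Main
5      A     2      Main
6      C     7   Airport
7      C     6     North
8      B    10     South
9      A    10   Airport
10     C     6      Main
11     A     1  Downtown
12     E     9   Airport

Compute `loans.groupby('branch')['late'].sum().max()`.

31

group by branch, sum of late:
branch
Airport     31
Downtown     1
Main        11
North        6
South       13
Name: late, dtype: int64
max of the resulting series → 31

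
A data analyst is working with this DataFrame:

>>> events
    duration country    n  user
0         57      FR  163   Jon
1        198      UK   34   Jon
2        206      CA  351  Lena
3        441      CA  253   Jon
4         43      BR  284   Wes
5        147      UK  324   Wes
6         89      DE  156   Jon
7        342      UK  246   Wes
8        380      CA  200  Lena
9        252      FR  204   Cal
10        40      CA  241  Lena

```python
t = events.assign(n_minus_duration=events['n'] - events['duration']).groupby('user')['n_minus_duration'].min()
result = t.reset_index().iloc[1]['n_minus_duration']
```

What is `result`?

add column n_minus_duration = events['n'] - events['duration']:
    duration country    n  user  n_minus_duration
0         57      FR  163   Jon               106
1        198      UK   34   Jon              -164
2        206      CA  351  Lena               145
3        441      CA  253   Jon              -188
4         43      BR  284   Wes               241
5        147      UK  324   Wes               177
6         89      DE  156   Jon                67
7        342      UK  246   Wes               -96
8        380      CA  200  Lena              -180
9        252      FR  204   Cal               -48
10        40      CA  241  Lena               201
group by user, min of n_minus_duration:
user
Cal     -48
Jon    -188
Lena   -180
Wes     -96
Name: n_minus_duration, dtype: int64
reset_index():
   user  n_minus_duration
0   Cal               -48
1   Jon              -188
2  Lena              -180
3   Wes               -96
So iloc[1]['n_minus_duration'] = -188.

-188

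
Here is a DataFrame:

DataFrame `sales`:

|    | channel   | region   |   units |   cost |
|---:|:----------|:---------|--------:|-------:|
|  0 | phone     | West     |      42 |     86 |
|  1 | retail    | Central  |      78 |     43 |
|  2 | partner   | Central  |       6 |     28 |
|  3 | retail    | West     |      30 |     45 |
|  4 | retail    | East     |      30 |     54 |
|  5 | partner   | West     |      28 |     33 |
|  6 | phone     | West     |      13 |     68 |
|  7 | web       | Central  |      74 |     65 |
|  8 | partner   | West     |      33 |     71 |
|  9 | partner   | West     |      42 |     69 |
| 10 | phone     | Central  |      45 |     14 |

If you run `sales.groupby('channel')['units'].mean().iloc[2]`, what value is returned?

46.0

group by channel, mean of units:
channel
partner    27.250000
phone      33.333333
retail     46.000000
web        74.000000
Name: units, dtype: float64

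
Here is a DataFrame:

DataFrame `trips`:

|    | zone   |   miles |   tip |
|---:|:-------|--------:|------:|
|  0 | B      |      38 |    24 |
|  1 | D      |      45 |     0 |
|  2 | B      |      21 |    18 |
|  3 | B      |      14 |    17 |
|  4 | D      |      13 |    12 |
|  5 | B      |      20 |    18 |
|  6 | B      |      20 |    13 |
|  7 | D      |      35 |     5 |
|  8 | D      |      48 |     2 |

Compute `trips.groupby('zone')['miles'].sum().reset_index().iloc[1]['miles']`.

group by zone, sum of miles:
zone
B    113
D    141
Name: miles, dtype: int64
reset_index():
  zone  miles
0    B    113
1    D    141

141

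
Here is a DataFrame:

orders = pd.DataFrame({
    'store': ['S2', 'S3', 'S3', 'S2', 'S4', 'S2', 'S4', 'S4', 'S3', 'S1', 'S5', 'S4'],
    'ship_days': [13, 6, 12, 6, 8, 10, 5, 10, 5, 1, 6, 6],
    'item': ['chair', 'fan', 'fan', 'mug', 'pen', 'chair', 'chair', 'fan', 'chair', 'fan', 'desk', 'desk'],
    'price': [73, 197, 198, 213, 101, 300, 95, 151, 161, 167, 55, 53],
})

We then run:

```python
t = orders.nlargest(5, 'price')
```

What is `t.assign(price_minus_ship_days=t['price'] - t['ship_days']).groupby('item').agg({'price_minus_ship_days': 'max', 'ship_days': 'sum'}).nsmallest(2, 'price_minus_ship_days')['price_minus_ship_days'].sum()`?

398

take 5 rows with largest price:
  store  ship_days   item  price
5    S2         10  chair    300
3    S2          6    mug    213
2    S3         12    fan    198
1    S3          6    fan    197
9    S1          1    fan    167
add column price_minus_ship_days = t['price'] - t['ship_days']:
  store  ship_days   item  price  price_minus_ship_days
5    S2         10  chair    300                    290
3    S2          6    mug    213                    207
2    S3         12    fan    198                    186
1    S3          6    fan    197                    191
9    S1          1    fan    167                    166
group by item: max(price_minus_ship_days), sum(ship_days):
       price_minus_ship_days  ship_days
item                                   
chair                    290         10
fan                      191         19
mug                      207          6
take 2 rows with smallest price_minus_ship_days:
      price_minus_ship_days  ship_days
item                                  
fan                     191         19
mug                     207          6
The sum of column 'price_minus_ship_days' is 398.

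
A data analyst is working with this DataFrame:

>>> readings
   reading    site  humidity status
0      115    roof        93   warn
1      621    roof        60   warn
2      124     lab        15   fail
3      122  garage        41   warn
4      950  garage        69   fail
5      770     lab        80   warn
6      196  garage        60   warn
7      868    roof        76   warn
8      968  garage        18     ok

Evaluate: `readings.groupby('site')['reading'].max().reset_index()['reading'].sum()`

2606

group by site, max of reading:
site
garage    968
lab       770
roof      868
Name: reading, dtype: int64
reset_index():
     site  reading
0  garage      968
1     lab      770
2    roof      868
The sum of column 'reading' is 2606.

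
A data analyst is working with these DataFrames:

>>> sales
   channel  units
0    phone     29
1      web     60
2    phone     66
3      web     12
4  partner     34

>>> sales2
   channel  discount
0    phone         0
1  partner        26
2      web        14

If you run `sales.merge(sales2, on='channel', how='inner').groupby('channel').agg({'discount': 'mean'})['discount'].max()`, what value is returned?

merge on 'channel' (how='inner') → 5 rows:
   channel  units  discount
0    phone     29         0
1      web     60        14
2    phone     66         0
3      web     12        14
4  partner     34        26
group by channel, mean of discount:
         discount
channel          
partner      26.0
phone         0.0
web          14.0

26.0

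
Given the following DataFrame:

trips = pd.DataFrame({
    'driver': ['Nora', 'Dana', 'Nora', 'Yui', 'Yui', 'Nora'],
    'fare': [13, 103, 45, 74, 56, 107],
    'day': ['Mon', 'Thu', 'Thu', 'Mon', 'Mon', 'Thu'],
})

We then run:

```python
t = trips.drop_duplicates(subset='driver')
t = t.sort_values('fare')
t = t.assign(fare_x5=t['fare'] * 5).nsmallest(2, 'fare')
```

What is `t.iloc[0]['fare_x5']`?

65

drop duplicate driver (keep=first):
  driver  fare  day
0   Nora    13  Mon
1   Dana   103  Thu
3    Yui    74  Mon
sort by fare:
  driver  fare  day
0   Nora    13  Mon
3    Yui    74  Mon
1   Dana   103  Thu
add column fare_x5 = t['fare'] * 5:
  driver  fare  day  fare_x5
0   Nora    13  Mon       65
3    Yui    74  Mon      370
1   Dana   103  Thu      515
take 2 rows with smallest fare:
  driver  fare  day  fare_x5
0   Nora    13  Mon       65
3    Yui    74  Mon      370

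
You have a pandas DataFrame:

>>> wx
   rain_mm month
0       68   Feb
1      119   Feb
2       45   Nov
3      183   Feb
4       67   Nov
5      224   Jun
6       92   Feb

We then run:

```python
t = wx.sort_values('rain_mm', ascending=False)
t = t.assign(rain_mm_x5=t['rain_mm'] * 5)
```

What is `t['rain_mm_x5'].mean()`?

570.0

sort by rain_mm descending:
   rain_mm month
5      224   Jun
3      183   Feb
1      119   Feb
6       92   Feb
0       68   Feb
4       67   Nov
2       45   Nov
add column rain_mm_x5 = t['rain_mm'] * 5:
   rain_mm month  rain_mm_x5
5      224   Jun        1120
3      183   Feb         915
1      119   Feb         595
6       92   Feb         460
0       68   Feb         340
4       67   Nov         335
2       45   Nov         225
Reading off the mean of column 'rain_mm_x5', we get 570.0.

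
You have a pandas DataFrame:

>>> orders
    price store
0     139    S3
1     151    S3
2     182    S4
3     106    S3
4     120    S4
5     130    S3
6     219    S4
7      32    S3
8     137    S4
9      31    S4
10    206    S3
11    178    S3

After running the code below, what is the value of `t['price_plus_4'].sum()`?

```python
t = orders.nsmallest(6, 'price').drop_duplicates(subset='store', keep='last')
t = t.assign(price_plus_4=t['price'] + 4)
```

275

take 6 rows with smallest price:
   price store
9     31    S4
7     32    S3
3    106    S3
4    120    S4
5    130    S3
8    137    S4
drop duplicate store (keep=last):
   price store
5    130    S3
8    137    S4
add column price_plus_4 = t['price'] + 4:
   price store  price_plus_4
5    130    S3           134
8    137    S4           141
The sum of column 'price_plus_4' is 275.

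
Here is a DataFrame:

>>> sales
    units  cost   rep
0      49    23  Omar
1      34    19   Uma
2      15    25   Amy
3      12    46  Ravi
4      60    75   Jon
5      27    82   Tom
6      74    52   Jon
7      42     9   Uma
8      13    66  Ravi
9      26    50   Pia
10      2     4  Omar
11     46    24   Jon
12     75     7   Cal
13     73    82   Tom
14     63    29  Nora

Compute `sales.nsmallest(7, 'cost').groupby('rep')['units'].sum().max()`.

76

take 7 rows with smallest cost:
    units  cost   rep
10      2     4  Omar
12     75     7   Cal
7      42     9   Uma
1      34    19   Uma
0      49    23  Omar
11     46    24   Jon
2      15    25   Amy
group by rep, sum of units:
rep
Amy     15
Cal     75
Jon     46
Omar    51
Uma     76
Name: units, dtype: int64
Then the max of the resulting series: 76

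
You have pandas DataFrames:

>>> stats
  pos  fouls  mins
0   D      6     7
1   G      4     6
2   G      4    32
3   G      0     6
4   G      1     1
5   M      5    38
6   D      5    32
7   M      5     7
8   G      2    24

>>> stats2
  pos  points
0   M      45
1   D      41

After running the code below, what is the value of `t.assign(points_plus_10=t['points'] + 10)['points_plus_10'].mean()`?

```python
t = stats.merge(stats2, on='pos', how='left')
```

53.0

merge on 'pos' (how='left') → 9 rows:
  pos  fouls  mins  points
0   D      6     7    41.0
1   G      4     6     NaN
2   G      4    32     NaN
3   G      0     6     NaN
4   G      1     1     NaN
5   M      5    38    45.0
6   D      5    32    41.0
7   M      5     7    45.0
8   G      2    24     NaN
add column points_plus_10 = t['points'] + 10:
  pos  fouls  mins  points  points_plus_10
0   D      6     7    41.0            51.0
1   G      4     6     NaN             NaN
2   G      4    32     NaN             NaN
3   G      0     6     NaN             NaN
4   G      1     1     NaN             NaN
5   M      5    38    45.0            55.0
6   D      5    32    41.0            51.0
7   M      5     7    45.0            55.0
8   G      2    24     NaN             NaN
Taking the mean of column 'points_plus_10' gives 53.0.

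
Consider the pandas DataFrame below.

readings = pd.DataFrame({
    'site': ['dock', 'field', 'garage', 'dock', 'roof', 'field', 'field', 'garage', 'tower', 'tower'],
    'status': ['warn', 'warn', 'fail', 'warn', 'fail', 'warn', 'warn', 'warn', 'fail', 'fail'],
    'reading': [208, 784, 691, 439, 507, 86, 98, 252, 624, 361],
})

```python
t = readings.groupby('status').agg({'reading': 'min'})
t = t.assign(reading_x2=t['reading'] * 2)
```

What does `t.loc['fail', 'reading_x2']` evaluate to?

group by status, min of reading:
        reading
status         
fail        361
warn         86
add column reading_x2 = t['reading'] * 2:
        reading  reading_x2
status                     
fail        361         722
warn         86         172
So loc['fail', 'reading_x2'] = 722.

722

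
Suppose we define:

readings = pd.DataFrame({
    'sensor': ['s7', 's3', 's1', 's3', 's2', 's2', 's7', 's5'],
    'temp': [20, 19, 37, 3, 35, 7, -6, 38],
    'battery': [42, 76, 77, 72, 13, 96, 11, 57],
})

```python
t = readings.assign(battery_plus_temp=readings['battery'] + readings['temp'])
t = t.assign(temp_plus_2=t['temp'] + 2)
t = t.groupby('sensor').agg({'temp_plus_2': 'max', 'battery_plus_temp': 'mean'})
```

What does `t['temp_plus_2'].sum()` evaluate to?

add column battery_plus_temp = readings['battery'] + readings['temp']:
  sensor  temp  battery  battery_plus_temp
0     s7    20       42                 62
1     s3    19       76                 95
2     s1    37       77                114
3     s3     3       72                 75
4     s2    35       13                 48
5     s2     7       96                103
6     s7    -6       11                  5
7     s5    38       57                 95
add column temp_plus_2 = t['temp'] + 2:
  sensor  temp  battery  battery_plus_temp  temp_plus_2
0     s7    20       42                 62           22
1     s3    19       76                 95           21
2     s1    37       77                114           39
3     s3     3       72                 75            5
4     s2    35       13                 48           37
5     s2     7       96                103            9
6     s7    -6       11                  5           -4
7     s5    38       57                 95           40
group by sensor: max(temp_plus_2), mean(battery_plus_temp):
        temp_plus_2  battery_plus_temp
sensor                                
s1               39              114.0
s2               37               75.5
s3               21               85.0
s5               40               95.0
s7               22               33.5

159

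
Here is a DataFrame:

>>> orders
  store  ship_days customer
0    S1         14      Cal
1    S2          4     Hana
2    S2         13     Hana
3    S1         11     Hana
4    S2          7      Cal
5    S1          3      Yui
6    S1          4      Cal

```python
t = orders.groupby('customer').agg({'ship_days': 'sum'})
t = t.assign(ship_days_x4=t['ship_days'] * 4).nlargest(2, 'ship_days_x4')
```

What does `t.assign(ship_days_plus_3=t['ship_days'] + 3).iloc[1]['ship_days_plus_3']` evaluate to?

28

group by customer, sum of ship_days:
          ship_days
customer           
Cal              25
Hana             28
Yui               3
add column ship_days_x4 = t['ship_days'] * 4:
          ship_days  ship_days_x4
customer                         
Cal              25           100
Hana             28           112
Yui               3            12
take 2 rows with largest ship_days_x4:
          ship_days  ship_days_x4
customer                         
Hana             28           112
Cal              25           100
add column ship_days_plus_3 = t['ship_days'] + 3:
          ship_days  ship_days_x4  ship_days_plus_3
customer                                           
Hana             28           112                31
Cal              25           100                28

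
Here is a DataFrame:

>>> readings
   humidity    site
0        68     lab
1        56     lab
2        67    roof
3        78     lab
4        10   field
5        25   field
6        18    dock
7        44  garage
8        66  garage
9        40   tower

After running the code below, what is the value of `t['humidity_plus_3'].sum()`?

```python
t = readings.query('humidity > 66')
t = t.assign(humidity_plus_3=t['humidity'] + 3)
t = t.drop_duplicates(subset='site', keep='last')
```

151

filter rows where humidity > 66:
   humidity  site
0        68   lab
2        67  roof
3        78   lab
add column humidity_plus_3 = t['humidity'] + 3:
   humidity  site  humidity_plus_3
0        68   lab               71
2        67  roof               70
3        78   lab               81
drop duplicate site (keep=last):
   humidity  site  humidity_plus_3
2        67  roof               70
3        78   lab               81
Finally, sum of column 'humidity_plus_3' = 151.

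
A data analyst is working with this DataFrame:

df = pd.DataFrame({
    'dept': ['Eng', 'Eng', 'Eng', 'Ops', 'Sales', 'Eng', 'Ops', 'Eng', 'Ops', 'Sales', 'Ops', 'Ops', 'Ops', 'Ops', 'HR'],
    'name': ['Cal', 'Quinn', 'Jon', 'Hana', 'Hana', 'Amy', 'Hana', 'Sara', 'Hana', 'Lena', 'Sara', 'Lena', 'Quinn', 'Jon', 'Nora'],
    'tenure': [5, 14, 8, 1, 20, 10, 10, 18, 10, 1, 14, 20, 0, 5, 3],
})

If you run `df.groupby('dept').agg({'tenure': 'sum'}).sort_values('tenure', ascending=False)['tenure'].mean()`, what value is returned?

34.75

group by dept, sum of tenure:
       tenure
dept         
Eng        55
HR          3
Ops        60
Sales      21
sort by tenure descending:
       tenure
dept         
Ops        60
Eng        55
Sales      21
HR          3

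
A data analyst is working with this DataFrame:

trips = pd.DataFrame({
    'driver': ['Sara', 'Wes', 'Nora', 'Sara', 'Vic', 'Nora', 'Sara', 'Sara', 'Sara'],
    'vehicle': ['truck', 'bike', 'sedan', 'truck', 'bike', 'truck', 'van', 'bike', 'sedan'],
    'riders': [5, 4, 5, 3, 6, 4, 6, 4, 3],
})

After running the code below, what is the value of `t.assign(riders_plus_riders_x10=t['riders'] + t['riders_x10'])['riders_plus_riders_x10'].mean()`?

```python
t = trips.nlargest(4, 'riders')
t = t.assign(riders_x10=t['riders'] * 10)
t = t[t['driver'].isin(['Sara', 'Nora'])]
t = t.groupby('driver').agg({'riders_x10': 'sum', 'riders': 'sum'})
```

take 4 rows with largest riders:
  driver vehicle  riders
4    Vic    bike       6
6   Sara     van       6
0   Sara   truck       5
2   Nora   sedan       5
add column riders_x10 = t['riders'] * 10:
  driver vehicle  riders  riders_x10
4    Vic    bike       6          60
6   Sara     van       6          60
0   Sara   truck       5          50
2   Nora   sedan       5          50
filter rows where driver in ['Sara', 'Nora']:
  driver vehicle  riders  riders_x10
6   Sara     van       6          60
0   Sara   truck       5          50
2   Nora   sedan       5          50
group by driver: sum(riders_x10), sum(riders):
        riders_x10  riders
driver                    
Nora            50       5
Sara           110      11
add column riders_plus_riders_x10 = t['riders'] + t['riders_x10']:
        riders_x10  riders  riders_plus_riders_x10
driver                                            
Nora            50       5                      55
Sara           110      11                     121
mean of column 'riders_plus_riders_x10' → 88.0

88.0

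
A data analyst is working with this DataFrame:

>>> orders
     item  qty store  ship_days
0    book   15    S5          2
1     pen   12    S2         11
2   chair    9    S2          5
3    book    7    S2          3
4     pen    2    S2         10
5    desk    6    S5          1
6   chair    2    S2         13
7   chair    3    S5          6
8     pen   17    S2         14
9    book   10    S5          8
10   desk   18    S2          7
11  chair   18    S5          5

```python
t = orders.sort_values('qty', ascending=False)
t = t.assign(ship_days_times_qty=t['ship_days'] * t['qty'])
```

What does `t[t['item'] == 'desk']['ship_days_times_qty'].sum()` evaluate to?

sort by qty descending:
     item  qty store  ship_days
10   desk   18    S2          7
11  chair   18    S5          5
8     pen   17    S2         14
0    book   15    S5          2
1     pen   12    S2         11
9    book   10    S5          8
2   chair    9    S2          5
3    book    7    S2          3
5    desk    6    S5          1
7   chair    3    S5          6
4     pen    2    S2         10
6   chair    2    S2         13
add column ship_days_times_qty = t['ship_days'] * t['qty']:
     item  qty store  ship_days  ship_days_times_qty
10   desk   18    S2          7                  126
11  chair   18    S5          5                   90
8     pen   17    S2         14                  238
0    book   15    S5          2                   30
1     pen   12    S2         11                  132
9    book   10    S5          8                   80
2   chair    9    S2          5                   45
3    book    7    S2          3                   21
5    desk    6    S5          1                    6
7   chair    3    S5          6                   18
4     pen    2    S2         10                   20
6   chair    2    S2         13                   26
filter rows where item == 'desk':
    item  qty store  ship_days  ship_days_times_qty
10  desk   18    S2          7                  126
5   desk    6    S5          1                    6
Hence 132.

132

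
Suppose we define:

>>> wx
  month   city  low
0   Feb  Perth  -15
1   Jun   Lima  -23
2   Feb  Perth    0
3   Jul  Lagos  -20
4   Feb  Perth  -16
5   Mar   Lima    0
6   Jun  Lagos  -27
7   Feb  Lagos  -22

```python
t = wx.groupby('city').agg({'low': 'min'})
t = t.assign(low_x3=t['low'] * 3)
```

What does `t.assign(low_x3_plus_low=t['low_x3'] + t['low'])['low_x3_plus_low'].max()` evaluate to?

-64

group by city, min of low:
       low
city      
Lagos  -27
Lima   -23
Perth  -16
add column low_x3 = t['low'] * 3:
       low  low_x3
city              
Lagos  -27     -81
Lima   -23     -69
Perth  -16     -48
add column low_x3_plus_low = t['low_x3'] + t['low']:
       low  low_x3  low_x3_plus_low
city                               
Lagos  -27     -81             -108
Lima   -23     -69              -92
Perth  -16     -48              -64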